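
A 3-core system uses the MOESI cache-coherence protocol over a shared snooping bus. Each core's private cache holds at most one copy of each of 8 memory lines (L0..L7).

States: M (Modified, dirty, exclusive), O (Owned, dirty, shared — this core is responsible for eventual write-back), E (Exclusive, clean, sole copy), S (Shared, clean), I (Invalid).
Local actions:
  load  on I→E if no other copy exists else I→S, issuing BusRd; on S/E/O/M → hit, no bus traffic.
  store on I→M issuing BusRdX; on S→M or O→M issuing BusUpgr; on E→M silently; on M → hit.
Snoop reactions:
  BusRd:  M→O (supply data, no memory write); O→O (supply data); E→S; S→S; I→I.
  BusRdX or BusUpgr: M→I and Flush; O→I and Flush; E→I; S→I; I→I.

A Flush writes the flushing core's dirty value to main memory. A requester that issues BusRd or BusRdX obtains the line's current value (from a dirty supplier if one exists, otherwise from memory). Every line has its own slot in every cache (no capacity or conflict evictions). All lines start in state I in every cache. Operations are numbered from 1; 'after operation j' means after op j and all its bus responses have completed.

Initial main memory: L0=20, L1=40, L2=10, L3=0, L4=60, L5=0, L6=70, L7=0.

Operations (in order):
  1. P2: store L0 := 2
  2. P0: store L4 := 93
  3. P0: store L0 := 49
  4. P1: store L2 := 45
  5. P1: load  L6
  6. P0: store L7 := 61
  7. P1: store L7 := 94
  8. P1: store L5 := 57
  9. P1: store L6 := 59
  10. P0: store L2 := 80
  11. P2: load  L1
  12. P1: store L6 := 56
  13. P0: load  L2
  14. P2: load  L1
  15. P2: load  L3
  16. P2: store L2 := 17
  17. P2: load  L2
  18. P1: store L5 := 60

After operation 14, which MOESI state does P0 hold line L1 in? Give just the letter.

1. P2: store L0 := 2  bus=[BusRdX]  L0: P0=I P1=I P2=M  mem[L0]=20
2. P0: store L4 := 93  bus=[BusRdX]  L4: P0=M P1=I P2=I  mem[L4]=60
3. P0: store L0 := 49  bus=[BusRdX,Flush]  L0: P0=M P1=I P2=I  mem[L0]=2
4. P1: store L2 := 45  bus=[BusRdX]  L2: P0=I P1=M P2=I  mem[L2]=10
5. P1: load  L6  bus=[BusRd]  L6: P0=I P1=E P2=I  mem[L6]=70
6. P0: store L7 := 61  bus=[BusRdX]  L7: P0=M P1=I P2=I  mem[L7]=0
7. P1: store L7 := 94  bus=[BusRdX,Flush]  L7: P0=I P1=M P2=I  mem[L7]=61
8. P1: store L5 := 57  bus=[BusRdX]  L5: P0=I P1=M P2=I  mem[L5]=0
9. P1: store L6 := 59  bus=[-]  L6: P0=I P1=M P2=I  mem[L6]=70
10. P0: store L2 := 80  bus=[BusRdX,Flush]  L2: P0=M P1=I P2=I  mem[L2]=45
11. P2: load  L1  bus=[BusRd]  L1: P0=I P1=I P2=E  mem[L1]=40
12. P1: store L6 := 56  bus=[-]  L6: P0=I P1=M P2=I  mem[L6]=70
13. P0: load  L2  bus=[-]  L2: P0=M P1=I P2=I  mem[L2]=45
14. P2: load  L1  bus=[-]  L1: P0=I P1=I P2=E  mem[L1]=40
15. P2: load  L3  bus=[BusRd]  L3: P0=I P1=I P2=E  mem[L3]=0
16. P2: store L2 := 17  bus=[BusRdX,Flush]  L2: P0=I P1=I P2=M  mem[L2]=80
17. P2: load  L2  bus=[-]  L2: P0=I P1=I P2=M  mem[L2]=80
18. P1: store L5 := 60  bus=[-]  L5: P0=I P1=M P2=I  mem[L5]=0

state = I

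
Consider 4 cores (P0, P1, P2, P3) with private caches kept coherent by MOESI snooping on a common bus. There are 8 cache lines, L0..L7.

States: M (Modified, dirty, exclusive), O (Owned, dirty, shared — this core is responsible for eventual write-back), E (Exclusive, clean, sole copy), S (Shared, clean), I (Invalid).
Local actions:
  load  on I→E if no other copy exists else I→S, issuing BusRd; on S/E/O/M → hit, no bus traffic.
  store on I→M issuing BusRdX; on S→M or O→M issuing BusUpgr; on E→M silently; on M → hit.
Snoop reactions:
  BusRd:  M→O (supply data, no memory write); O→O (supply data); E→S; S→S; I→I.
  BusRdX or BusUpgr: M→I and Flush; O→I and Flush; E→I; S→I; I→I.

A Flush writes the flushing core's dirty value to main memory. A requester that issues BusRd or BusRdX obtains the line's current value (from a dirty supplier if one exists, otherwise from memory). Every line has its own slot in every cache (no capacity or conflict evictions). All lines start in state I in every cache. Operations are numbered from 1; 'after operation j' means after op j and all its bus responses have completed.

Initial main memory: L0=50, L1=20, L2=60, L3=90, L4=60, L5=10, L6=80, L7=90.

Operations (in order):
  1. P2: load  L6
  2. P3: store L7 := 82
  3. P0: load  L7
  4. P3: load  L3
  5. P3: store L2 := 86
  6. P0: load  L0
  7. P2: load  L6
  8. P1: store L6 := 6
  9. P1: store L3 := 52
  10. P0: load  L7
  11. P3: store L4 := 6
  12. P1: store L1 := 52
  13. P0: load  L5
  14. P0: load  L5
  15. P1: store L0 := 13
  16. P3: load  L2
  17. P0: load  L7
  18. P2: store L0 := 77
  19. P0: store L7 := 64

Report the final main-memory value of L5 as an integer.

[1] P2: load  L6 | P0:I, P1:I, P2:E(80), P3:I | bus: BusRd
[2] P3: store L7 := 82 | P0:I, P1:I, P2:I, P3:M(82) | bus: BusRdX
[3] P0: load  L7 | P0:S(82), P1:I, P2:I, P3:O(82) | bus: BusRd
[4] P3: load  L3 | P0:I, P1:I, P2:I, P3:E(90) | bus: BusRd
[5] P3: store L2 := 86 | P0:I, P1:I, P2:I, P3:M(86) | bus: BusRdX
[6] P0: load  L0 | P0:E(50), P1:I, P2:I, P3:I | bus: BusRd
[7] P2: load  L6 | P0:I, P1:I, P2:E(80), P3:I | bus: none
[8] P1: store L6 := 6 | P0:I, P1:M(6), P2:I, P3:I | bus: BusRdX
[9] P1: store L3 := 52 | P0:I, P1:M(52), P2:I, P3:I | bus: BusRdX
[10] P0: load  L7 | P0:S(82), P1:I, P2:I, P3:O(82) | bus: none
[11] P3: store L4 := 6 | P0:I, P1:I, P2:I, P3:M(6) | bus: BusRdX
[12] P1: store L1 := 52 | P0:I, P1:M(52), P2:I, P3:I | bus: BusRdX
[13] P0: load  L5 | P0:E(10), P1:I, P2:I, P3:I | bus: BusRd
[14] P0: load  L5 | P0:E(10), P1:I, P2:I, P3:I | bus: none
[15] P1: store L0 := 13 | P0:I, P1:M(13), P2:I, P3:I | bus: BusRdX
[16] P3: load  L2 | P0:I, P1:I, P2:I, P3:M(86) | bus: none
[17] P0: load  L7 | P0:S(82), P1:I, P2:I, P3:O(82) | bus: none
[18] P2: store L0 := 77 | P0:I, P1:I, P2:M(77), P3:I | bus: BusRdX,Flush
[19] P0: store L7 := 64 | P0:M(64), P1:I, P2:I, P3:I | bus: BusUpgr,Flush

memory[L5] = 10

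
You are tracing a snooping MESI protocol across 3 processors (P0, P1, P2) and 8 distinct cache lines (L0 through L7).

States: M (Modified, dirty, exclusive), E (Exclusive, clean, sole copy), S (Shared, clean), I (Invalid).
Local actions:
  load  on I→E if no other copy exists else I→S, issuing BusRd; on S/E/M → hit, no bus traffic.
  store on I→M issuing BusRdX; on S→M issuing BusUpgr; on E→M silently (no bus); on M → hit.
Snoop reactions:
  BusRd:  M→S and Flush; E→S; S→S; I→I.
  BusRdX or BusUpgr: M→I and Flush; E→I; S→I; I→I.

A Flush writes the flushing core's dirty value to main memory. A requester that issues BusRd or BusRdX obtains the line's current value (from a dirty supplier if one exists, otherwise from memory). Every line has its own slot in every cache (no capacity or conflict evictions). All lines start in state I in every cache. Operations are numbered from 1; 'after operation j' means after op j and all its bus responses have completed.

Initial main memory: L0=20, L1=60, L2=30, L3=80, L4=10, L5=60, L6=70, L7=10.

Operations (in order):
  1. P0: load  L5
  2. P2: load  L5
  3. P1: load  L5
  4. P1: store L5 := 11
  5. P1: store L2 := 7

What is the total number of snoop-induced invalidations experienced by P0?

invalidations = 1

[1] P0: load  L5 | P0:E(60), P1:I, P2:I | bus: BusRd
[2] P2: load  L5 | P0:S(60), P1:I, P2:S(60) | bus: BusRd
[3] P1: load  L5 | P0:S(60), P1:S(60), P2:S(60) | bus: BusRd
[4] P1: store L5 := 11 | P0:I, P1:M(11), P2:I | bus: BusUpgr
[5] P1: store L2 := 7 | P0:I, P1:M(7), P2:I | bus: BusRdX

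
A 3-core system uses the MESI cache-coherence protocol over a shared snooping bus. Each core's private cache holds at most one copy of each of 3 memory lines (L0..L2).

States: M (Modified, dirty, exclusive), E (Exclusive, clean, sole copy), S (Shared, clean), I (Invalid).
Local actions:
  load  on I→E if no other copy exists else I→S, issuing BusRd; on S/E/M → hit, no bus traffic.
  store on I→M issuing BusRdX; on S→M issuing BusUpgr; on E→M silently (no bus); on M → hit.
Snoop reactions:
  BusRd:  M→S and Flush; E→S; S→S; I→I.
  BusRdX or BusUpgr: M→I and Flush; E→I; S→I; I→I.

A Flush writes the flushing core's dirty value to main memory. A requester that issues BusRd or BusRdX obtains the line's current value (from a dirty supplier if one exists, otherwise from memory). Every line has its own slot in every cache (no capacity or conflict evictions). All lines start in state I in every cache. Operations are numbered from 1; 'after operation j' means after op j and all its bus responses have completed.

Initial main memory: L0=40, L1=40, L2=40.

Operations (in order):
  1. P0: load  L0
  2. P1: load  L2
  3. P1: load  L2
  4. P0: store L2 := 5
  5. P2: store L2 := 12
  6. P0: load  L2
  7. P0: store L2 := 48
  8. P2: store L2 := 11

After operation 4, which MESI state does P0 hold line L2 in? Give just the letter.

[1] P0: load  L0 | P0:E(40), P1:I, P2:I | bus: BusRd
[2] P1: load  L2 | P0:I, P1:E(40), P2:I | bus: BusRd
[3] P1: load  L2 | P0:I, P1:E(40), P2:I | bus: none
[4] P0: store L2 := 5 | P0:M(5), P1:I, P2:I | bus: BusRdX
[5] P2: store L2 := 12 | P0:I, P1:I, P2:M(12) | bus: BusRdX,Flush
[6] P0: load  L2 | P0:S(12), P1:I, P2:S(12) | bus: BusRd,Flush
[7] P0: store L2 := 48 | P0:M(48), P1:I, P2:I | bus: BusUpgr
[8] P2: store L2 := 11 | P0:I, P1:I, P2:M(11) | bus: BusRdX,Flush

state = M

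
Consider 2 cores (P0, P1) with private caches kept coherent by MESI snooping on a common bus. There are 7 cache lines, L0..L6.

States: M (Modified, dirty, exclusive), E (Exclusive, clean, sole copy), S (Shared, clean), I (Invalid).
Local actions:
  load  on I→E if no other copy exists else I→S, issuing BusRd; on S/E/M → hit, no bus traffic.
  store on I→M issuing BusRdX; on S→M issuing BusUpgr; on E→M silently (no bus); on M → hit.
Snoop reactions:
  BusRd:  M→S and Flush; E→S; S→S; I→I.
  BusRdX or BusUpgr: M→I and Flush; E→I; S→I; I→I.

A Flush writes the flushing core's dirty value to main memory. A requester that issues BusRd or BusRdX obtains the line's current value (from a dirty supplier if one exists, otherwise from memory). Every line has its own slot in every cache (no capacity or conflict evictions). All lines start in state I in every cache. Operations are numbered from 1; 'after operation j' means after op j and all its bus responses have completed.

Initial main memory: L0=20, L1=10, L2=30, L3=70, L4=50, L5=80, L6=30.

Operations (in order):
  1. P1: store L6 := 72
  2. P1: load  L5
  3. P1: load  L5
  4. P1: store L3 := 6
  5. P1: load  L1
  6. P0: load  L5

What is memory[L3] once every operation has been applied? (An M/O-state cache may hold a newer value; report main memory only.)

[1] P1: store L6 := 72 | P0:I, P1:M(72) | bus: BusRdX
[2] P1: load  L5 | P0:I, P1:E(80) | bus: BusRd
[3] P1: load  L5 | P0:I, P1:E(80) | bus: none
[4] P1: store L3 := 6 | P0:I, P1:M(6) | bus: BusRdX
[5] P1: load  L1 | P0:I, P1:E(10) | bus: BusRd
[6] P0: load  L5 | P0:S(80), P1:S(80) | bus: BusRd

memory[L3] = 70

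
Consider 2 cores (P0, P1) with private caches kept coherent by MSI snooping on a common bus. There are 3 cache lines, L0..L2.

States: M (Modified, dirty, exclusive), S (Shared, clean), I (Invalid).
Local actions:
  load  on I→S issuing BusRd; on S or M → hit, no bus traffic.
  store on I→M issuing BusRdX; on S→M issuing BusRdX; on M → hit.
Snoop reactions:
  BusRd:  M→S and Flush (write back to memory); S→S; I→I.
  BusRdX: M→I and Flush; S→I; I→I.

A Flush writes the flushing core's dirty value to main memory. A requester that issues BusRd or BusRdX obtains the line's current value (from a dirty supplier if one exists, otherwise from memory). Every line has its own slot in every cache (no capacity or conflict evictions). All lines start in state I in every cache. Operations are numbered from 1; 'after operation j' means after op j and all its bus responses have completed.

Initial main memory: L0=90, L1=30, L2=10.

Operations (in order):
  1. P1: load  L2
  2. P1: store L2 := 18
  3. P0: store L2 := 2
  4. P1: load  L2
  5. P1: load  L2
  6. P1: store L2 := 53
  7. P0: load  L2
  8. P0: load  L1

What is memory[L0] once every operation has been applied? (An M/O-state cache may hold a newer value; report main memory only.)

memory[L0] = 90

1. P1: load  L2  bus=[BusRd]  L2: P0=I P1=S  mem[L2]=10
2. P1: store L2 := 18  bus=[BusRdX]  L2: P0=I P1=M  mem[L2]=10
3. P0: store L2 := 2  bus=[BusRdX,Flush]  L2: P0=M P1=I  mem[L2]=18
4. P1: load  L2  bus=[BusRd,Flush]  L2: P0=S P1=S  mem[L2]=2
5. P1: load  L2  bus=[-]  L2: P0=S P1=S  mem[L2]=2
6. P1: store L2 := 53  bus=[BusRdX]  L2: P0=I P1=M  mem[L2]=2
7. P0: load  L2  bus=[BusRd,Flush]  L2: P0=S P1=S  mem[L2]=53
8. P0: load  L1  bus=[BusRd]  L1: P0=S P1=I  mem[L1]=30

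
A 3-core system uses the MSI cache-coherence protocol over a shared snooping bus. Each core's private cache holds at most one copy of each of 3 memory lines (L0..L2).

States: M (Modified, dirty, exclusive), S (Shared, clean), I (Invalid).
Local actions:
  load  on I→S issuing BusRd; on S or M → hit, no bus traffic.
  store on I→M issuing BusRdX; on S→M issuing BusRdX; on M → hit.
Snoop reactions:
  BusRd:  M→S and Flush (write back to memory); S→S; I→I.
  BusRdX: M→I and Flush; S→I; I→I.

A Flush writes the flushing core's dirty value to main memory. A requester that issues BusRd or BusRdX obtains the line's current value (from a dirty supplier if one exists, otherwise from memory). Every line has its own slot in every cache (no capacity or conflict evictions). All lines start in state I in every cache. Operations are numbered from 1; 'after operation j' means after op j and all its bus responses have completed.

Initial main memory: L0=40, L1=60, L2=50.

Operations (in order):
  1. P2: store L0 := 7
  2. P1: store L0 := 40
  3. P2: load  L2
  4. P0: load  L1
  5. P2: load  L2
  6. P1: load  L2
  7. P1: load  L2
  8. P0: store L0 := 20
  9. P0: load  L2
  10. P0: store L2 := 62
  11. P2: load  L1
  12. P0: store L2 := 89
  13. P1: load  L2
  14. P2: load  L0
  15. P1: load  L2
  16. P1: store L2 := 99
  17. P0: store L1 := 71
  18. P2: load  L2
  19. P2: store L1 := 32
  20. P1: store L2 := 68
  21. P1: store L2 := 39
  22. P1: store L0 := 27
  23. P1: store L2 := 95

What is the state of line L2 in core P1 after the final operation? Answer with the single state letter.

state = M

1. P2: store L0 := 7  bus=[BusRdX]  L0: P0=I P1=I P2=M  mem[L0]=40
2. P1: store L0 := 40  bus=[BusRdX,Flush]  L0: P0=I P1=M P2=I  mem[L0]=7
3. P2: load  L2  bus=[BusRd]  L2: P0=I P1=I P2=S  mem[L2]=50
4. P0: load  L1  bus=[BusRd]  L1: P0=S P1=I P2=I  mem[L1]=60
5. P2: load  L2  bus=[-]  L2: P0=I P1=I P2=S  mem[L2]=50
6. P1: load  L2  bus=[BusRd]  L2: P0=I P1=S P2=S  mem[L2]=50
7. P1: load  L2  bus=[-]  L2: P0=I P1=S P2=S  mem[L2]=50
8. P0: store L0 := 20  bus=[BusRdX,Flush]  L0: P0=M P1=I P2=I  mem[L0]=40
9. P0: load  L2  bus=[BusRd]  L2: P0=S P1=S P2=S  mem[L2]=50
10. P0: store L2 := 62  bus=[BusRdX]  L2: P0=M P1=I P2=I  mem[L2]=50
11. P2: load  L1  bus=[BusRd]  L1: P0=S P1=I P2=S  mem[L1]=60
12. P0: store L2 := 89  bus=[-]  L2: P0=M P1=I P2=I  mem[L2]=50
13. P1: load  L2  bus=[BusRd,Flush]  L2: P0=S P1=S P2=I  mem[L2]=89
14. P2: load  L0  bus=[BusRd,Flush]  L0: P0=S P1=I P2=S  mem[L0]=20
15. P1: load  L2  bus=[-]  L2: P0=S P1=S P2=I  mem[L2]=89
16. P1: store L2 := 99  bus=[BusRdX]  L2: P0=I P1=M P2=I  mem[L2]=89
17. P0: store L1 := 71  bus=[BusRdX]  L1: P0=M P1=I P2=I  mem[L1]=60
18. P2: load  L2  bus=[BusRd,Flush]  L2: P0=I P1=S P2=S  mem[L2]=99
19. P2: store L1 := 32  bus=[BusRdX,Flush]  L1: P0=I P1=I P2=M  mem[L1]=71
20. P1: store L2 := 68  bus=[BusRdX]  L2: P0=I P1=M P2=I  mem[L2]=99
21. P1: store L2 := 39  bus=[-]  L2: P0=I P1=M P2=I  mem[L2]=99
22. P1: store L0 := 27  bus=[BusRdX]  L0: P0=I P1=M P2=I  mem[L0]=20
23. P1: store L2 := 95  bus=[-]  L2: P0=I P1=M P2=I  mem[L2]=99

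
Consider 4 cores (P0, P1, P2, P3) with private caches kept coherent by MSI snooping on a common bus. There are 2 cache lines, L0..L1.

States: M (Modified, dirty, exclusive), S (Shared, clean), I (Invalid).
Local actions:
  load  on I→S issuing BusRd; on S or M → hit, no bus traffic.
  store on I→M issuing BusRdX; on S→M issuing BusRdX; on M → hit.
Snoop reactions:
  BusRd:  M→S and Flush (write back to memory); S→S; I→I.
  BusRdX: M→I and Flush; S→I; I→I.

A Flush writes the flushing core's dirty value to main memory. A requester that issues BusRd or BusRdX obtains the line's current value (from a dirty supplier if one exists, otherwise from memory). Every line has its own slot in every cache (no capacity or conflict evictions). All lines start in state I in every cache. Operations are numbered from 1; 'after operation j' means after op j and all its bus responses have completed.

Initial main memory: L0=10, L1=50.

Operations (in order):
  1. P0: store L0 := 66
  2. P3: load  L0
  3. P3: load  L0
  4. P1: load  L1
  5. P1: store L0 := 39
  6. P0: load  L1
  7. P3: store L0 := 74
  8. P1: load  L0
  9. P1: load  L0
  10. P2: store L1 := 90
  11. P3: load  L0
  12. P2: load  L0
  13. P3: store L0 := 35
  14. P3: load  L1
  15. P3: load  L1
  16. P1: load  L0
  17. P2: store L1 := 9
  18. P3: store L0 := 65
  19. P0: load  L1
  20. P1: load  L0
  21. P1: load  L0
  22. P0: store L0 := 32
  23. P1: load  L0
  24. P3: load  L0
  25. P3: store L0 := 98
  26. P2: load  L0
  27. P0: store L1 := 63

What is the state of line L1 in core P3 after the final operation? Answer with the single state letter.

[1] P0: store L0 := 66 | P0:M(66), P1:I, P2:I, P3:I | bus: BusRdX
[2] P3: load  L0 | P0:S(66), P1:I, P2:I, P3:S(66) | bus: BusRd,Flush
[3] P3: load  L0 | P0:S(66), P1:I, P2:I, P3:S(66) | bus: none
[4] P1: load  L1 | P0:I, P1:S(50), P2:I, P3:I | bus: BusRd
[5] P1: store L0 := 39 | P0:I, P1:M(39), P2:I, P3:I | bus: BusRdX
[6] P0: load  L1 | P0:S(50), P1:S(50), P2:I, P3:I | bus: BusRd
[7] P3: store L0 := 74 | P0:I, P1:I, P2:I, P3:M(74) | bus: BusRdX,Flush
[8] P1: load  L0 | P0:I, P1:S(74), P2:I, P3:S(74) | bus: BusRd,Flush
[9] P1: load  L0 | P0:I, P1:S(74), P2:I, P3:S(74) | bus: none
[10] P2: store L1 := 90 | P0:I, P1:I, P2:M(90), P3:I | bus: BusRdX
[11] P3: load  L0 | P0:I, P1:S(74), P2:I, P3:S(74) | bus: none
[12] P2: load  L0 | P0:I, P1:S(74), P2:S(74), P3:S(74) | bus: BusRd
[13] P3: store L0 := 35 | P0:I, P1:I, P2:I, P3:M(35) | bus: BusRdX
[14] P3: load  L1 | P0:I, P1:I, P2:S(90), P3:S(90) | bus: BusRd,Flush
[15] P3: load  L1 | P0:I, P1:I, P2:S(90), P3:S(90) | bus: none
[16] P1: load  L0 | P0:I, P1:S(35), P2:I, P3:S(35) | bus: BusRd,Flush
[17] P2: store L1 := 9 | P0:I, P1:I, P2:M(9), P3:I | bus: BusRdX
[18] P3: store L0 := 65 | P0:I, P1:I, P2:I, P3:M(65) | bus: BusRdX
[19] P0: load  L1 | P0:S(9), P1:I, P2:S(9), P3:I | bus: BusRd,Flush
[20] P1: load  L0 | P0:I, P1:S(65), P2:I, P3:S(65) | bus: BusRd,Flush
[21] P1: load  L0 | P0:I, P1:S(65), P2:I, P3:S(65) | bus: none
[22] P0: store L0 := 32 | P0:M(32), P1:I, P2:I, P3:I | bus: BusRdX
[23] P1: load  L0 | P0:S(32), P1:S(32), P2:I, P3:I | bus: BusRd,Flush
[24] P3: load  L0 | P0:S(32), P1:S(32), P2:I, P3:S(32) | bus: BusRd
[25] P3: store L0 := 98 | P0:I, P1:I, P2:I, P3:M(98) | bus: BusRdX
[26] P2: load  L0 | P0:I, P1:I, P2:S(98), P3:S(98) | bus: BusRd,Flush
[27] P0: store L1 := 63 | P0:M(63), P1:I, P2:I, P3:I | bus: BusRdX

state = I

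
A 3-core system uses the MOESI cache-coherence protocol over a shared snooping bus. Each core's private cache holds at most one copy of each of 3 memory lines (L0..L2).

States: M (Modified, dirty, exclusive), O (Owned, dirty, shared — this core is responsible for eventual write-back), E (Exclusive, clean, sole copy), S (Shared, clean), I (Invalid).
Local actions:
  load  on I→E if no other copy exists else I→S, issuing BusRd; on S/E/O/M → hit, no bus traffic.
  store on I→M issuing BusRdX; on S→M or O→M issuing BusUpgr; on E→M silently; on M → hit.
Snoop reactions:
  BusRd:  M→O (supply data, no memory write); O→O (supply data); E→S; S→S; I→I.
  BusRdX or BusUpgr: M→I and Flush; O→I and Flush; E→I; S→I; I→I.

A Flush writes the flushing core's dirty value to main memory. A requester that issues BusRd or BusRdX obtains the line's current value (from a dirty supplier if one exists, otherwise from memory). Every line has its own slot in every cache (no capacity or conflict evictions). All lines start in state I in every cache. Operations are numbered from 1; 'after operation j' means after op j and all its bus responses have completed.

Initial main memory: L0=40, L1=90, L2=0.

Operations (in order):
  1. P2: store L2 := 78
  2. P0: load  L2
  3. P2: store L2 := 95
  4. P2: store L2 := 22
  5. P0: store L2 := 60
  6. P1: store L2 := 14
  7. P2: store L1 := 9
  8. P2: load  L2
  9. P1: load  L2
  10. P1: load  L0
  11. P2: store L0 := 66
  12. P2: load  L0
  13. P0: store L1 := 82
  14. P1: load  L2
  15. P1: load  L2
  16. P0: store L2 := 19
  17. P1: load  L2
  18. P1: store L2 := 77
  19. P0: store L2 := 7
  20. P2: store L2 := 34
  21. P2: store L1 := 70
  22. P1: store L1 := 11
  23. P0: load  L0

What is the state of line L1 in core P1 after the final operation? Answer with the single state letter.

state = M

  op1 P2: store L2 := 78 → I/I/M on L2; bus BusRdX; mem=0
  op2 P0: load  L2 → S/I/O on L2; bus BusRd; mem=0
  op3 P2: store L2 := 95 → I/I/M on L2; bus BusUpgr; mem=0
  op4 P2: store L2 := 22 → I/I/M on L2; bus (none); mem=0
  op5 P0: store L2 := 60 → M/I/I on L2; bus BusRdX Flush; mem=22
  op6 P1: store L2 := 14 → I/M/I on L2; bus BusRdX Flush; mem=60
  op7 P2: store L1 := 9 → I/I/M on L1; bus BusRdX; mem=90
  op8 P2: load  L2 → I/O/S on L2; bus BusRd; mem=60
  op9 P1: load  L2 → I/O/S on L2; bus (none); mem=60
  op10 P1: load  L0 → I/E/I on L0; bus BusRd; mem=40
  op11 P2: store L0 := 66 → I/I/M on L0; bus BusRdX; mem=40
  op12 P2: load  L0 → I/I/M on L0; bus (none); mem=40
  op13 P0: store L1 := 82 → M/I/I on L1; bus BusRdX Flush; mem=9
  op14 P1: load  L2 → I/O/S on L2; bus (none); mem=60
  op15 P1: load  L2 → I/O/S on L2; bus (none); mem=60
  op16 P0: store L2 := 19 → M/I/I on L2; bus BusRdX Flush; mem=14
  op17 P1: load  L2 → O/S/I on L2; bus BusRd; mem=14
  op18 P1: store L2 := 77 → I/M/I on L2; bus BusUpgr Flush; mem=19
  op19 P0: store L2 := 7 → M/I/I on L2; bus BusRdX Flush; mem=77
  op20 P2: store L2 := 34 → I/I/M on L2; bus BusRdX Flush; mem=7
  op21 P2: store L1 := 70 → I/I/M on L1; bus BusRdX Flush; mem=82
  op22 P1: store L1 := 11 → I/M/I on L1; bus BusRdX Flush; mem=70
  op23 P0: load  L0 → S/I/O on L0; bus BusRd; mem=40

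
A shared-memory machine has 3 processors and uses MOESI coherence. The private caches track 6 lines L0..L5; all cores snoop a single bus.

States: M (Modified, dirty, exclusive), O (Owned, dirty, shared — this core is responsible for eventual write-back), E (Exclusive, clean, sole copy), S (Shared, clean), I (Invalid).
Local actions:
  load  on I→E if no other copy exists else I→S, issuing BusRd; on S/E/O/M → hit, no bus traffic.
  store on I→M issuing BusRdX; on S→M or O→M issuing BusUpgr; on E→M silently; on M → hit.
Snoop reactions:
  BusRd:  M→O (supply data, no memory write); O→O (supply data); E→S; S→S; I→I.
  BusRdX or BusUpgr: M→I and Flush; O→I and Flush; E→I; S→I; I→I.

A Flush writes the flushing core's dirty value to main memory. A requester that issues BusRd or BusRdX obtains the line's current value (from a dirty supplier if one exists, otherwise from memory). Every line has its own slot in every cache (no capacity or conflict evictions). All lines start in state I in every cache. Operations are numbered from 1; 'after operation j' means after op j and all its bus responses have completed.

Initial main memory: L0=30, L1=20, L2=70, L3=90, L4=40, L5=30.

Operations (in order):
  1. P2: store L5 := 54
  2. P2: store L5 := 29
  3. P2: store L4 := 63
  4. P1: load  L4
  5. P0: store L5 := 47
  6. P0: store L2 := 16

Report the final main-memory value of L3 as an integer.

memory[L3] = 90

[1] P2: store L5 := 54 | P0:I, P1:I, P2:M(54) | bus: BusRdX
[2] P2: store L5 := 29 | P0:I, P1:I, P2:M(29) | bus: none
[3] P2: store L4 := 63 | P0:I, P1:I, P2:M(63) | bus: BusRdX
[4] P1: load  L4 | P0:I, P1:S(63), P2:O(63) | bus: BusRd
[5] P0: store L5 := 47 | P0:M(47), P1:I, P2:I | bus: BusRdX,Flush
[6] P0: store L2 := 16 | P0:M(16), P1:I, P2:I | bus: BusRdX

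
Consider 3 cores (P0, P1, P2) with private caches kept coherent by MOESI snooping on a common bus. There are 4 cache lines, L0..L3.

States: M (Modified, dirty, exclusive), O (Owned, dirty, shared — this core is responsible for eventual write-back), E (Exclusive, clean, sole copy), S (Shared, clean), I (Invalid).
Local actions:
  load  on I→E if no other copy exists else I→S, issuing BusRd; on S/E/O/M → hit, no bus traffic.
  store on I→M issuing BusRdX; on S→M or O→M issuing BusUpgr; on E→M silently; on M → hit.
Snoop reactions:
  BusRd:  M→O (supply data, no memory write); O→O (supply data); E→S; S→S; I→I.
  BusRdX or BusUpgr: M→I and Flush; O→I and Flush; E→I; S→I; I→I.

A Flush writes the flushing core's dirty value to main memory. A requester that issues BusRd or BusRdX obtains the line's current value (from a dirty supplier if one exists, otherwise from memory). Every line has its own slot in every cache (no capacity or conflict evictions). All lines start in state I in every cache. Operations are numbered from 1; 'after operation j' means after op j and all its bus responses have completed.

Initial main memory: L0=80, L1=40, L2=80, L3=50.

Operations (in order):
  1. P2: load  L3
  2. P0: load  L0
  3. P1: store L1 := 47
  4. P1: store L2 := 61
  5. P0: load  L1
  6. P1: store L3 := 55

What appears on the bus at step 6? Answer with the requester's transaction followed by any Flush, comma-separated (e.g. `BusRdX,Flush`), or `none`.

bus = BusRdX

[1] P2: load  L3 | P0:I, P1:I, P2:E(50) | bus: BusRd
[2] P0: load  L0 | P0:E(80), P1:I, P2:I | bus: BusRd
[3] P1: store L1 := 47 | P0:I, P1:M(47), P2:I | bus: BusRdX
[4] P1: store L2 := 61 | P0:I, P1:M(61), P2:I | bus: BusRdX
[5] P0: load  L1 | P0:S(47), P1:O(47), P2:I | bus: BusRd
[6] P1: store L3 := 55 | P0:I, P1:M(55), P2:I | bus: BusRdX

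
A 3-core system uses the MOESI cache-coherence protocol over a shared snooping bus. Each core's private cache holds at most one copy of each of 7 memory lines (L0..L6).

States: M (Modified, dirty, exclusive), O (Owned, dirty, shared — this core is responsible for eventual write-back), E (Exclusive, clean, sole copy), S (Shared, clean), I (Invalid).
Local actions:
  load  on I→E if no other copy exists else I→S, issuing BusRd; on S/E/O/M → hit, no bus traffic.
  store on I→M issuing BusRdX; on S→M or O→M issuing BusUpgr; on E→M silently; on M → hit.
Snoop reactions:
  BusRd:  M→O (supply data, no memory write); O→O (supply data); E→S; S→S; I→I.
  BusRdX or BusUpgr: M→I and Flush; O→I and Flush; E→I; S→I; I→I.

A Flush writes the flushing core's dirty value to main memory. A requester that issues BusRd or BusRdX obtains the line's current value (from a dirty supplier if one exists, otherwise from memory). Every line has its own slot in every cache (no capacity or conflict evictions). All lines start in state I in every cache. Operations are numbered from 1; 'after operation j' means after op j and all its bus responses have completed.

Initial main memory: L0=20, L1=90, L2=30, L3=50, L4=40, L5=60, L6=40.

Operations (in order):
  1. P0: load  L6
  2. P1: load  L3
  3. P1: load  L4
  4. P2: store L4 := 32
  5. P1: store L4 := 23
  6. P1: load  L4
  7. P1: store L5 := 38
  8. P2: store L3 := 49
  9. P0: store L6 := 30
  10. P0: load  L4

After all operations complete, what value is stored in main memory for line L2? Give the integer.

  op1 P0: load  L6 → E/I/I on L6; bus BusRd; mem=40
  op2 P1: load  L3 → I/E/I on L3; bus BusRd; mem=50
  op3 P1: load  L4 → I/E/I on L4; bus BusRd; mem=40
  op4 P2: store L4 := 32 → I/I/M on L4; bus BusRdX; mem=40
  op5 P1: store L4 := 23 → I/M/I on L4; bus BusRdX Flush; mem=32
  op6 P1: load  L4 → I/M/I on L4; bus (none); mem=32
  op7 P1: store L5 := 38 → I/M/I on L5; bus BusRdX; mem=60
  op8 P2: store L3 := 49 → I/I/M on L3; bus BusRdX; mem=50
  op9 P0: store L6 := 30 → M/I/I on L6; bus (none); mem=40
  op10 P0: load  L4 → S/O/I on L4; bus BusRd; mem=32

memory[L2] = 30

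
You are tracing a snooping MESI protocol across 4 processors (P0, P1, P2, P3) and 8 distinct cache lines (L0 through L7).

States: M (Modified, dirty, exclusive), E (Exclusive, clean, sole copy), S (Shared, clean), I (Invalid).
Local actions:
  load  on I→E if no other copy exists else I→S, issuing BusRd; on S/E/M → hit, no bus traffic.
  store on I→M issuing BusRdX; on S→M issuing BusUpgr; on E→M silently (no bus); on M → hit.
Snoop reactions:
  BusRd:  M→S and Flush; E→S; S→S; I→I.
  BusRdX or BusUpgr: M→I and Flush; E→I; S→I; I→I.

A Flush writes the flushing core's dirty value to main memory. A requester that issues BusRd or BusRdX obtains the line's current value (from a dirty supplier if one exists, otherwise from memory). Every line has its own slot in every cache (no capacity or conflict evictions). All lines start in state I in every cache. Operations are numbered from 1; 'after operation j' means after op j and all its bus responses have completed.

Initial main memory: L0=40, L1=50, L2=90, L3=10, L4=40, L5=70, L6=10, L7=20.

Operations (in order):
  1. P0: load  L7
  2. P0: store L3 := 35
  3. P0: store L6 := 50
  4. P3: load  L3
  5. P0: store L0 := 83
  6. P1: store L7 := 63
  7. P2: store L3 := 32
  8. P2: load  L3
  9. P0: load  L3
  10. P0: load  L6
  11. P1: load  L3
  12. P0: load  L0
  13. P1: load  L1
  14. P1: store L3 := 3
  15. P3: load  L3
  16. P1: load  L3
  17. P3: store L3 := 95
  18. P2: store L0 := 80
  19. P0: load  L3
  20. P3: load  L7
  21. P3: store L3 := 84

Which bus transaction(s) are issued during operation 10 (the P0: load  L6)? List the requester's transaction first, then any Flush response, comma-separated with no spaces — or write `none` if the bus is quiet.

bus = none

[1] P0: load  L7 | P0:E(20), P1:I, P2:I, P3:I | bus: BusRd
[2] P0: store L3 := 35 | P0:M(35), P1:I, P2:I, P3:I | bus: BusRdX
[3] P0: store L6 := 50 | P0:M(50), P1:I, P2:I, P3:I | bus: BusRdX
[4] P3: load  L3 | P0:S(35), P1:I, P2:I, P3:S(35) | bus: BusRd,Flush
[5] P0: store L0 := 83 | P0:M(83), P1:I, P2:I, P3:I | bus: BusRdX
[6] P1: store L7 := 63 | P0:I, P1:M(63), P2:I, P3:I | bus: BusRdX
[7] P2: store L3 := 32 | P0:I, P1:I, P2:M(32), P3:I | bus: BusRdX
[8] P2: load  L3 | P0:I, P1:I, P2:M(32), P3:I | bus: none
[9] P0: load  L3 | P0:S(32), P1:I, P2:S(32), P3:I | bus: BusRd,Flush
[10] P0: load  L6 | P0:M(50), P1:I, P2:I, P3:I | bus: none
[11] P1: load  L3 | P0:S(32), P1:S(32), P2:S(32), P3:I | bus: BusRd
[12] P0: load  L0 | P0:M(83), P1:I, P2:I, P3:I | bus: none
[13] P1: load  L1 | P0:I, P1:E(50), P2:I, P3:I | bus: BusRd
[14] P1: store L3 := 3 | P0:I, P1:M(3), P2:I, P3:I | bus: BusUpgr
[15] P3: load  L3 | P0:I, P1:S(3), P2:I, P3:S(3) | bus: BusRd,Flush
[16] P1: load  L3 | P0:I, P1:S(3), P2:I, P3:S(3) | bus: none
[17] P3: store L3 := 95 | P0:I, P1:I, P2:I, P3:M(95) | bus: BusUpgr
[18] P2: store L0 := 80 | P0:I, P1:I, P2:M(80), P3:I | bus: BusRdX,Flush
[19] P0: load  L3 | P0:S(95), P1:I, P2:I, P3:S(95) | bus: BusRd,Flush
[20] P3: load  L7 | P0:I, P1:S(63), P2:I, P3:S(63) | bus: BusRd,Flush
[21] P3: store L3 := 84 | P0:I, P1:I, P2:I, P3:M(84) | bus: BusUpgr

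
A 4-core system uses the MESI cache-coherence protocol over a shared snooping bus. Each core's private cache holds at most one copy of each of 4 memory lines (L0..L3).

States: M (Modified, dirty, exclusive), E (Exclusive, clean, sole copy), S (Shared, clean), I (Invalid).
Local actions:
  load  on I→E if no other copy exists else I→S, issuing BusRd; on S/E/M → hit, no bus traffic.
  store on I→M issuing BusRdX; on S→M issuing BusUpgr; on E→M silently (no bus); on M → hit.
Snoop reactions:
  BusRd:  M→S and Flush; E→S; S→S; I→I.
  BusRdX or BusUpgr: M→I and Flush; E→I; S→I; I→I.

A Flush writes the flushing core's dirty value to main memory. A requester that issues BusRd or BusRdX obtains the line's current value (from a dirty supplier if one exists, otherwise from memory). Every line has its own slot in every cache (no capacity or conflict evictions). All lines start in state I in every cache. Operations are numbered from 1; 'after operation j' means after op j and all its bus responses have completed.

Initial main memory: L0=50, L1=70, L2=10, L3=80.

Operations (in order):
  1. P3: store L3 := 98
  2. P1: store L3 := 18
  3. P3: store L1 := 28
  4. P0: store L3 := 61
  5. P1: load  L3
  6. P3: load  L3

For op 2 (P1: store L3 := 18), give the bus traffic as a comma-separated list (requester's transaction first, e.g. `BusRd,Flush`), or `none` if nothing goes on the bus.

step 1: P3: store L3 := 98  ⟶  IIIM  (L3)  txn=BusRdX  M[L3]=80
step 2: P1: store L3 := 18  ⟶  IMII  (L3)  txn=BusRdX+Flush  M[L3]=98
step 3: P3: store L1 := 28  ⟶  IIIM  (L1)  txn=BusRdX  M[L1]=70
step 4: P0: store L3 := 61  ⟶  MIII  (L3)  txn=BusRdX+Flush  M[L3]=18
step 5: P1: load  L3  ⟶  SSII  (L3)  txn=BusRd+Flush  M[L3]=61
step 6: P3: load  L3  ⟶  SSIS  (L3)  txn=BusRd  M[L3]=61

bus = BusRdX,Flush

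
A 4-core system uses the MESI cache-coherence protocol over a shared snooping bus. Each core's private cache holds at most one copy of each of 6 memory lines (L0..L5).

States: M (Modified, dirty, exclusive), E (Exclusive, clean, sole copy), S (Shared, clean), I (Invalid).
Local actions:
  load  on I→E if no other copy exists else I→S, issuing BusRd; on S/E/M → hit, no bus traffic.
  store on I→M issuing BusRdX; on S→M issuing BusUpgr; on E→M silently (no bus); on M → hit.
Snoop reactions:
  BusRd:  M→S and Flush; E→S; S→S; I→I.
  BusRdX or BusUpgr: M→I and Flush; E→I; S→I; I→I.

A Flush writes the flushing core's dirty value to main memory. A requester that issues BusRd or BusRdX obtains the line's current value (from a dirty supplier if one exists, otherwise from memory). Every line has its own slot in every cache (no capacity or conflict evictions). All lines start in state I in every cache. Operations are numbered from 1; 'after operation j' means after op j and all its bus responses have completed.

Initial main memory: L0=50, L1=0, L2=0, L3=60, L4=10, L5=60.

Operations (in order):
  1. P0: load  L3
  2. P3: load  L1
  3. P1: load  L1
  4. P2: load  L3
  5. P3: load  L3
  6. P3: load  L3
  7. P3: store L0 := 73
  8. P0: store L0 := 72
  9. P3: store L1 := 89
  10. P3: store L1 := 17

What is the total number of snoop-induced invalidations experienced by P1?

invalidations = 1

[1] P0: load  L3 | P0:E(60), P1:I, P2:I, P3:I | bus: BusRd
[2] P3: load  L1 | P0:I, P1:I, P2:I, P3:E(0) | bus: BusRd
[3] P1: load  L1 | P0:I, P1:S(0), P2:I, P3:S(0) | bus: BusRd
[4] P2: load  L3 | P0:S(60), P1:I, P2:S(60), P3:I | bus: BusRd
[5] P3: load  L3 | P0:S(60), P1:I, P2:S(60), P3:S(60) | bus: BusRd
[6] P3: load  L3 | P0:S(60), P1:I, P2:S(60), P3:S(60) | bus: none
[7] P3: store L0 := 73 | P0:I, P1:I, P2:I, P3:M(73) | bus: BusRdX
[8] P0: store L0 := 72 | P0:M(72), P1:I, P2:I, P3:I | bus: BusRdX,Flush
[9] P3: store L1 := 89 | P0:I, P1:I, P2:I, P3:M(89) | bus: BusUpgr
[10] P3: store L1 := 17 | P0:I, P1:I, P2:I, P3:M(17) | bus: none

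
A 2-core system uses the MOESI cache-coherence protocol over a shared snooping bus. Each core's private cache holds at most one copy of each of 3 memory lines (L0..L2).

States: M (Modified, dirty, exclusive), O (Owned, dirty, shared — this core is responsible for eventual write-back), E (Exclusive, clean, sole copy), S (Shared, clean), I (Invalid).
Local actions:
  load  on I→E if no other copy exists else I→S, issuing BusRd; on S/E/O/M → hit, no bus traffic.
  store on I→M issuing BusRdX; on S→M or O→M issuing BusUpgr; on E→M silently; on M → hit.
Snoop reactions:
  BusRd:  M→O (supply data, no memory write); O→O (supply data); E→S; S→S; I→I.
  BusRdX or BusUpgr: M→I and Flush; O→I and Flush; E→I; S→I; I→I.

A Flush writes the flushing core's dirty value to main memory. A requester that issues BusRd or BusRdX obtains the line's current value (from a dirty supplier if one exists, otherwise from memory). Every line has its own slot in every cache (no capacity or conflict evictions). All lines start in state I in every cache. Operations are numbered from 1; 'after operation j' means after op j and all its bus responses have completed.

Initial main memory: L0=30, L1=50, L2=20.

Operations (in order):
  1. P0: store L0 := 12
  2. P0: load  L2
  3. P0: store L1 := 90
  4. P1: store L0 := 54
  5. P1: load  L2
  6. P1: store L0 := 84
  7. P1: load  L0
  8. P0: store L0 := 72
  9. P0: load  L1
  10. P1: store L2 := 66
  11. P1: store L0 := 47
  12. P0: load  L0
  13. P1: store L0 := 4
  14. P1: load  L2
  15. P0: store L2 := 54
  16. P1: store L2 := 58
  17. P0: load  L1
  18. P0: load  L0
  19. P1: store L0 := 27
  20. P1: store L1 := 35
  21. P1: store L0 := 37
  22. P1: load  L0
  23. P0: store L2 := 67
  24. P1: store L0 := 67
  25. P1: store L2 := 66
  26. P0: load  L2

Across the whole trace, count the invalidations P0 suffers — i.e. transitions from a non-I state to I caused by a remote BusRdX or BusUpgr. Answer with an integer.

1. P0: store L0 := 12  bus=[BusRdX]  L0: P0=M P1=I  mem[L0]=30
2. P0: load  L2  bus=[BusRd]  L2: P0=E P1=I  mem[L2]=20
3. P0: store L1 := 90  bus=[BusRdX]  L1: P0=M P1=I  mem[L1]=50
4. P1: store L0 := 54  bus=[BusRdX,Flush]  L0: P0=I P1=M  mem[L0]=12
5. P1: load  L2  bus=[BusRd]  L2: P0=S P1=S  mem[L2]=20
6. P1: store L0 := 84  bus=[-]  L0: P0=I P1=M  mem[L0]=12
7. P1: load  L0  bus=[-]  L0: P0=I P1=M  mem[L0]=12
8. P0: store L0 := 72  bus=[BusRdX,Flush]  L0: P0=M P1=I  mem[L0]=84
9. P0: load  L1  bus=[-]  L1: P0=M P1=I  mem[L1]=50
10. P1: store L2 := 66  bus=[BusUpgr]  L2: P0=I P1=M  mem[L2]=20
11. P1: store L0 := 47  bus=[BusRdX,Flush]  L0: P0=I P1=M  mem[L0]=72
12. P0: load  L0  bus=[BusRd]  L0: P0=S P1=O  mem[L0]=72
13. P1: store L0 := 4  bus=[BusUpgr]  L0: P0=I P1=M  mem[L0]=72
14. P1: load  L2  bus=[-]  L2: P0=I P1=M  mem[L2]=20
15. P0: store L2 := 54  bus=[BusRdX,Flush]  L2: P0=M P1=I  mem[L2]=66
16. P1: store L2 := 58  bus=[BusRdX,Flush]  L2: P0=I P1=M  mem[L2]=54
17. P0: load  L1  bus=[-]  L1: P0=M P1=I  mem[L1]=50
18. P0: load  L0  bus=[BusRd]  L0: P0=S P1=O  mem[L0]=72
19. P1: store L0 := 27  bus=[BusUpgr]  L0: P0=I P1=M  mem[L0]=72
20. P1: store L1 := 35  bus=[BusRdX,Flush]  L1: P0=I P1=M  mem[L1]=90
21. P1: store L0 := 37  bus=[-]  L0: P0=I P1=M  mem[L0]=72
22. P1: load  L0  bus=[-]  L0: P0=I P1=M  mem[L0]=72
23. P0: store L2 := 67  bus=[BusRdX,Flush]  L2: P0=M P1=I  mem[L2]=58
24. P1: store L0 := 67  bus=[-]  L0: P0=I P1=M  mem[L0]=72
25. P1: store L2 := 66  bus=[BusRdX,Flush]  L2: P0=I P1=M  mem[L2]=67
26. P0: load  L2  bus=[BusRd]  L2: P0=S P1=O  mem[L2]=67

invalidations = 8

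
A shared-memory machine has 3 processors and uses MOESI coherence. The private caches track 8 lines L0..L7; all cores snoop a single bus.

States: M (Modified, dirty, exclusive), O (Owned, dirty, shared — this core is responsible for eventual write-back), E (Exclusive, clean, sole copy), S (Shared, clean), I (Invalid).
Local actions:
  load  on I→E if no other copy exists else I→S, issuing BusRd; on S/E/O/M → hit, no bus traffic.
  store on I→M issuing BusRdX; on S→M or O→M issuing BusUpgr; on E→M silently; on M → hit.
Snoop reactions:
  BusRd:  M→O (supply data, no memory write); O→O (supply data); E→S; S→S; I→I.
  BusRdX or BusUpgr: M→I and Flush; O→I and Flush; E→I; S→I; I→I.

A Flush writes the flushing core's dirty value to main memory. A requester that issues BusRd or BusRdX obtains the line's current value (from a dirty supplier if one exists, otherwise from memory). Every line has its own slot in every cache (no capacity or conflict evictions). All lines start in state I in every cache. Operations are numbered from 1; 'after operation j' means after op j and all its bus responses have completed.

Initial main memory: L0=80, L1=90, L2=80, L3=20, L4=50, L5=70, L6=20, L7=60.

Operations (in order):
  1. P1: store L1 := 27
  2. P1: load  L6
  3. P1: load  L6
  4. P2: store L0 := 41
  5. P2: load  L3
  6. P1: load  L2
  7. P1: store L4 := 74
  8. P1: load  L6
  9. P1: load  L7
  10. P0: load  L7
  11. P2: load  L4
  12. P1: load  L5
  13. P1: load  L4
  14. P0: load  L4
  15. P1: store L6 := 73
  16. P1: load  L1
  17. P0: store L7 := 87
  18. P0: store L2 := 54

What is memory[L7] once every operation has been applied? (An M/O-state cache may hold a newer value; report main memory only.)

1. P1: store L1 := 27  bus=[BusRdX]  L1: P0=I P1=M P2=I  mem[L1]=90
2. P1: load  L6  bus=[BusRd]  L6: P0=I P1=E P2=I  mem[L6]=20
3. P1: load  L6  bus=[-]  L6: P0=I P1=E P2=I  mem[L6]=20
4. P2: store L0 := 41  bus=[BusRdX]  L0: P0=I P1=I P2=M  mem[L0]=80
5. P2: load  L3  bus=[BusRd]  L3: P0=I P1=I P2=E  mem[L3]=20
6. P1: load  L2  bus=[BusRd]  L2: P0=I P1=E P2=I  mem[L2]=80
7. P1: store L4 := 74  bus=[BusRdX]  L4: P0=I P1=M P2=I  mem[L4]=50
8. P1: load  L6  bus=[-]  L6: P0=I P1=E P2=I  mem[L6]=20
9. P1: load  L7  bus=[BusRd]  L7: P0=I P1=E P2=I  mem[L7]=60
10. P0: load  L7  bus=[BusRd]  L7: P0=S P1=S P2=I  mem[L7]=60
11. P2: load  L4  bus=[BusRd]  L4: P0=I P1=O P2=S  mem[L4]=50
12. P1: load  L5  bus=[BusRd]  L5: P0=I P1=E P2=I  mem[L5]=70
13. P1: load  L4  bus=[-]  L4: P0=I P1=O P2=S  mem[L4]=50
14. P0: load  L4  bus=[BusRd]  L4: P0=S P1=O P2=S  mem[L4]=50
15. P1: store L6 := 73  bus=[-]  L6: P0=I P1=M P2=I  mem[L6]=20
16. P1: load  L1  bus=[-]  L1: P0=I P1=M P2=I  mem[L1]=90
17. P0: store L7 := 87  bus=[BusUpgr]  L7: P0=M P1=I P2=I  mem[L7]=60
18. P0: store L2 := 54  bus=[BusRdX]  L2: P0=M P1=I P2=I  mem[L2]=80

memory[L7] = 60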